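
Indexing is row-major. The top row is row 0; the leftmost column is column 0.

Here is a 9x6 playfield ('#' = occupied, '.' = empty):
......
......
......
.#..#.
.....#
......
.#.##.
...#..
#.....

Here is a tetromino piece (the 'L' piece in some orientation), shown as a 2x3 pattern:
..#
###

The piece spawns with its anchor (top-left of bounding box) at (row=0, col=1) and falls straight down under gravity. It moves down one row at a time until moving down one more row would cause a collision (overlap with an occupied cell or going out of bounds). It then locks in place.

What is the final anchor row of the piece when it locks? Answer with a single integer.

Answer: 1

Derivation:
Spawn at (row=0, col=1). Try each row:
  row 0: fits
  row 1: fits
  row 2: blocked -> lock at row 1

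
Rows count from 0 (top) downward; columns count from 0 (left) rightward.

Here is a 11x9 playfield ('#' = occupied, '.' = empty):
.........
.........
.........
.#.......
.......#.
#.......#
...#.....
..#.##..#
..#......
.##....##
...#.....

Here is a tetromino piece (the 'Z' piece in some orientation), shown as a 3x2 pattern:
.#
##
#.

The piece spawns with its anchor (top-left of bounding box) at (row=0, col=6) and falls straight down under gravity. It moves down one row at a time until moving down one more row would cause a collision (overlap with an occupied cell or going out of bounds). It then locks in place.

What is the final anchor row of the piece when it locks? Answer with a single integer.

Answer: 2

Derivation:
Spawn at (row=0, col=6). Try each row:
  row 0: fits
  row 1: fits
  row 2: fits
  row 3: blocked -> lock at row 2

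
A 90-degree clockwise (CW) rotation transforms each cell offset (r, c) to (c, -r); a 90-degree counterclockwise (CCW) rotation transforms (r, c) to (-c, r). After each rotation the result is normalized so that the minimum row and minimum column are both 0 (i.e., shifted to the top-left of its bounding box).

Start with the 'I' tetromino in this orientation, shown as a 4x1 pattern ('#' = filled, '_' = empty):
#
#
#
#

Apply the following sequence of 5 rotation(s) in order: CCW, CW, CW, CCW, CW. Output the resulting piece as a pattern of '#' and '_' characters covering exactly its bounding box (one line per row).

Start:
#
#
#
#
After rotation 1 (CCW):
####
After rotation 2 (CW):
#
#
#
#
After rotation 3 (CW):
####
After rotation 4 (CCW):
#
#
#
#
After rotation 5 (CW):
####

Answer: ####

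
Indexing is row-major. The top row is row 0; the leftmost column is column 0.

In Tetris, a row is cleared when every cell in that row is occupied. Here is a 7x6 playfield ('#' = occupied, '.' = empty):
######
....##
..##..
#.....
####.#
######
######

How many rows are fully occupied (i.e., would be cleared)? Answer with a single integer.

Check each row:
  row 0: 0 empty cells -> FULL (clear)
  row 1: 4 empty cells -> not full
  row 2: 4 empty cells -> not full
  row 3: 5 empty cells -> not full
  row 4: 1 empty cell -> not full
  row 5: 0 empty cells -> FULL (clear)
  row 6: 0 empty cells -> FULL (clear)
Total rows cleared: 3

Answer: 3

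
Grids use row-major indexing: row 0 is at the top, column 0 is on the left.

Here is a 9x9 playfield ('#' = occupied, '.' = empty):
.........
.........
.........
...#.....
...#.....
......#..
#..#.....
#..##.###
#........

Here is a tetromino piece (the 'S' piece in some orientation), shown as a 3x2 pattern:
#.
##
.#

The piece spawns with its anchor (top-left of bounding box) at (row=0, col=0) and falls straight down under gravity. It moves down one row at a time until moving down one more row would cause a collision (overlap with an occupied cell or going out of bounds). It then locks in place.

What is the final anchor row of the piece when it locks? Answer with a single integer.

Spawn at (row=0, col=0). Try each row:
  row 0: fits
  row 1: fits
  row 2: fits
  row 3: fits
  row 4: fits
  row 5: blocked -> lock at row 4

Answer: 4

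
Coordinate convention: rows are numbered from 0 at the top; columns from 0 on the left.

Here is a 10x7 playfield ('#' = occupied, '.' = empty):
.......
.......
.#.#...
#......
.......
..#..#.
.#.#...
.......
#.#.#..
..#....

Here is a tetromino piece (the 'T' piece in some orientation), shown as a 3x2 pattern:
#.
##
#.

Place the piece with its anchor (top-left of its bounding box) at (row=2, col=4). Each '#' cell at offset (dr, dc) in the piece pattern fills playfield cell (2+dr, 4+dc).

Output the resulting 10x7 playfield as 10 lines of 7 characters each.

Answer: .......
.......
.#.##..
#...##.
....#..
..#..#.
.#.#...
.......
#.#.#..
..#....

Derivation:
Fill (2+0,4+0) = (2,4)
Fill (2+1,4+0) = (3,4)
Fill (2+1,4+1) = (3,5)
Fill (2+2,4+0) = (4,4)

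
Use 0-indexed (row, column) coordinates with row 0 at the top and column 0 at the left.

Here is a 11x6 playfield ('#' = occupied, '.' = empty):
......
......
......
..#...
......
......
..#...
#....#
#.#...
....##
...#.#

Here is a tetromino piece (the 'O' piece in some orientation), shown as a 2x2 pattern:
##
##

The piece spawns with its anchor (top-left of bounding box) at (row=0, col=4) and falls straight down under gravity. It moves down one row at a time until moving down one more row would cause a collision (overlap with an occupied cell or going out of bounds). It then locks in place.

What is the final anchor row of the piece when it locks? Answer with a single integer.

Spawn at (row=0, col=4). Try each row:
  row 0: fits
  row 1: fits
  row 2: fits
  row 3: fits
  row 4: fits
  row 5: fits
  row 6: blocked -> lock at row 5

Answer: 5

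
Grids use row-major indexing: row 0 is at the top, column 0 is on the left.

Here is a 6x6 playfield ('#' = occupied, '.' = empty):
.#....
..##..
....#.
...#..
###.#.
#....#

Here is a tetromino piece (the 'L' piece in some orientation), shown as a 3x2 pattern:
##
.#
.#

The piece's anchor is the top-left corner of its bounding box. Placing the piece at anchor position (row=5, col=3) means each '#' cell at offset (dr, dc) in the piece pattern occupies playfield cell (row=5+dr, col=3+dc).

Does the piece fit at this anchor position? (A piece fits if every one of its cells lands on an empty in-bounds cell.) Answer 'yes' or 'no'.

Answer: no

Derivation:
Check each piece cell at anchor (5, 3):
  offset (0,0) -> (5,3): empty -> OK
  offset (0,1) -> (5,4): empty -> OK
  offset (1,1) -> (6,4): out of bounds -> FAIL
  offset (2,1) -> (7,4): out of bounds -> FAIL
All cells valid: no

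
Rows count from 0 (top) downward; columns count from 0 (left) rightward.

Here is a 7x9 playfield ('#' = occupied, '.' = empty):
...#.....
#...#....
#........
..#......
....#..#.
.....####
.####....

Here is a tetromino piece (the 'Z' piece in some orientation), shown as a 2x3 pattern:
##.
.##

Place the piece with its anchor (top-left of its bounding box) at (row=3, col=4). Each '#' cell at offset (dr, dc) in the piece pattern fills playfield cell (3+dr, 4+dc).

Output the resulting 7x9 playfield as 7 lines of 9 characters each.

Answer: ...#.....
#...#....
#........
..#.##...
....####.
.....####
.####....

Derivation:
Fill (3+0,4+0) = (3,4)
Fill (3+0,4+1) = (3,5)
Fill (3+1,4+1) = (4,5)
Fill (3+1,4+2) = (4,6)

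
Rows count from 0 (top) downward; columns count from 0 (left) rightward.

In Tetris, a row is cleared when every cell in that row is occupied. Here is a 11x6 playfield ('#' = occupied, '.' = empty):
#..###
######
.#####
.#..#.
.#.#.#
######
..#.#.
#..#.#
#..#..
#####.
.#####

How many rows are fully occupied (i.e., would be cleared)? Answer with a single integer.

Check each row:
  row 0: 2 empty cells -> not full
  row 1: 0 empty cells -> FULL (clear)
  row 2: 1 empty cell -> not full
  row 3: 4 empty cells -> not full
  row 4: 3 empty cells -> not full
  row 5: 0 empty cells -> FULL (clear)
  row 6: 4 empty cells -> not full
  row 7: 3 empty cells -> not full
  row 8: 4 empty cells -> not full
  row 9: 1 empty cell -> not full
  row 10: 1 empty cell -> not full
Total rows cleared: 2

Answer: 2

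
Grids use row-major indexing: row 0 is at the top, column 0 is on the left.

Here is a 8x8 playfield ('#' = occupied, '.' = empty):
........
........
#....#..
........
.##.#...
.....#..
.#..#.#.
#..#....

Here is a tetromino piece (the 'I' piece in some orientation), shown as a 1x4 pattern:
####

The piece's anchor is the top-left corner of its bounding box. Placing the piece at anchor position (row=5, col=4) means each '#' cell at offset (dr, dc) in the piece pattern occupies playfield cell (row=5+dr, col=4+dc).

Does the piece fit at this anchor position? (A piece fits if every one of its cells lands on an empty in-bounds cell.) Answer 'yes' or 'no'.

Check each piece cell at anchor (5, 4):
  offset (0,0) -> (5,4): empty -> OK
  offset (0,1) -> (5,5): occupied ('#') -> FAIL
  offset (0,2) -> (5,6): empty -> OK
  offset (0,3) -> (5,7): empty -> OK
All cells valid: no

Answer: no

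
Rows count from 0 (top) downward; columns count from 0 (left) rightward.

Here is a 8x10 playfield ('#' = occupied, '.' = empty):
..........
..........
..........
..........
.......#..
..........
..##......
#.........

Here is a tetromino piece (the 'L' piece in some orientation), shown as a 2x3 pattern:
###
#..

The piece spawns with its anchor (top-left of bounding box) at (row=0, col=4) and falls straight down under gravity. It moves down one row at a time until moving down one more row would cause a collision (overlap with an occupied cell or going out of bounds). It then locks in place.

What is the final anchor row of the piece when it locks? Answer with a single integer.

Answer: 6

Derivation:
Spawn at (row=0, col=4). Try each row:
  row 0: fits
  row 1: fits
  row 2: fits
  row 3: fits
  row 4: fits
  row 5: fits
  row 6: fits
  row 7: blocked -> lock at row 6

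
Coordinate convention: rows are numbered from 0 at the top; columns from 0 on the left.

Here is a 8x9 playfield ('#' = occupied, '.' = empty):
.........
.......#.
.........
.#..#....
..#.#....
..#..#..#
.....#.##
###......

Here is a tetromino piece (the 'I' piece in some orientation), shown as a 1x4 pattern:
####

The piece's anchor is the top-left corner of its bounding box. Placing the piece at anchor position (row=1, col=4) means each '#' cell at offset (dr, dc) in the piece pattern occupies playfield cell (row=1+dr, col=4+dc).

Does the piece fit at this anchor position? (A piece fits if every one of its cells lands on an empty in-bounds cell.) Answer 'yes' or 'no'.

Check each piece cell at anchor (1, 4):
  offset (0,0) -> (1,4): empty -> OK
  offset (0,1) -> (1,5): empty -> OK
  offset (0,2) -> (1,6): empty -> OK
  offset (0,3) -> (1,7): occupied ('#') -> FAIL
All cells valid: no

Answer: no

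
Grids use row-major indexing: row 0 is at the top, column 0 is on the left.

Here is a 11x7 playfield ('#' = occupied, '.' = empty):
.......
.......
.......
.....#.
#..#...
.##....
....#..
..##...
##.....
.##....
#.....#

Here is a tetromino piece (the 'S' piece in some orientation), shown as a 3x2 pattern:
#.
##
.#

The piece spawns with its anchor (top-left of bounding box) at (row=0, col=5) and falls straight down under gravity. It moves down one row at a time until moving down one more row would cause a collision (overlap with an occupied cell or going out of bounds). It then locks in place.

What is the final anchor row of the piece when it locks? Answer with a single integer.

Spawn at (row=0, col=5). Try each row:
  row 0: fits
  row 1: fits
  row 2: blocked -> lock at row 1

Answer: 1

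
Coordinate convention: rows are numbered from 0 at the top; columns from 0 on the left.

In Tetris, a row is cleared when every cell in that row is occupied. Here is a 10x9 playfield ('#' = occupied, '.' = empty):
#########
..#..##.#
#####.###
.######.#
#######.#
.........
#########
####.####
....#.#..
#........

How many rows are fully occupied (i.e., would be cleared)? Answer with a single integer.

Check each row:
  row 0: 0 empty cells -> FULL (clear)
  row 1: 5 empty cells -> not full
  row 2: 1 empty cell -> not full
  row 3: 2 empty cells -> not full
  row 4: 1 empty cell -> not full
  row 5: 9 empty cells -> not full
  row 6: 0 empty cells -> FULL (clear)
  row 7: 1 empty cell -> not full
  row 8: 7 empty cells -> not full
  row 9: 8 empty cells -> not full
Total rows cleared: 2

Answer: 2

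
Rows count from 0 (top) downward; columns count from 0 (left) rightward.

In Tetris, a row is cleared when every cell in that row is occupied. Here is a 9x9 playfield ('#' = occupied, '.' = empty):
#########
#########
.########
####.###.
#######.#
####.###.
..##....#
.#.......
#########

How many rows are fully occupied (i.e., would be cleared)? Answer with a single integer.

Check each row:
  row 0: 0 empty cells -> FULL (clear)
  row 1: 0 empty cells -> FULL (clear)
  row 2: 1 empty cell -> not full
  row 3: 2 empty cells -> not full
  row 4: 1 empty cell -> not full
  row 5: 2 empty cells -> not full
  row 6: 6 empty cells -> not full
  row 7: 8 empty cells -> not full
  row 8: 0 empty cells -> FULL (clear)
Total rows cleared: 3

Answer: 3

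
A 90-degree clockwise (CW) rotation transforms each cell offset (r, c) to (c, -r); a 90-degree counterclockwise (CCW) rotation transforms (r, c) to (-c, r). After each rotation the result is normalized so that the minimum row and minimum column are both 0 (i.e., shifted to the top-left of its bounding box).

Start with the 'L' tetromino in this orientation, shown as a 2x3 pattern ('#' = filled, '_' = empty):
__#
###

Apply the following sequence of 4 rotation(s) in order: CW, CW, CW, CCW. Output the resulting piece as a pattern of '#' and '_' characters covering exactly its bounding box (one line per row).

Answer: ###
#__

Derivation:
Start:
__#
###
After rotation 1 (CW):
#_
#_
##
After rotation 2 (CW):
###
#__
After rotation 3 (CW):
##
_#
_#
After rotation 4 (CCW):
###
#__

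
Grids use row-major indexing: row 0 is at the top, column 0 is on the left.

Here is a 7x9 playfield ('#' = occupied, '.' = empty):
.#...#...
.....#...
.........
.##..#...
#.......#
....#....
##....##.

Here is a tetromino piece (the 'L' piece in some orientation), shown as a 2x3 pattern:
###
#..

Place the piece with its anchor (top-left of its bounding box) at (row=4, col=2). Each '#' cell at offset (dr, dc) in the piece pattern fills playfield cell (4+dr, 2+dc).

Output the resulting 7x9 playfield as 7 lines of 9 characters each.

Fill (4+0,2+0) = (4,2)
Fill (4+0,2+1) = (4,3)
Fill (4+0,2+2) = (4,4)
Fill (4+1,2+0) = (5,2)

Answer: .#...#...
.....#...
.........
.##..#...
#.###...#
..#.#....
##....##.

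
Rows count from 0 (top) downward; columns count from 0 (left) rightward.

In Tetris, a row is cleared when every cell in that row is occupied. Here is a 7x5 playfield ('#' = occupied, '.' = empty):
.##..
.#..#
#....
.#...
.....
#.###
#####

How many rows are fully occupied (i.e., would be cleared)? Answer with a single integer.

Check each row:
  row 0: 3 empty cells -> not full
  row 1: 3 empty cells -> not full
  row 2: 4 empty cells -> not full
  row 3: 4 empty cells -> not full
  row 4: 5 empty cells -> not full
  row 5: 1 empty cell -> not full
  row 6: 0 empty cells -> FULL (clear)
Total rows cleared: 1

Answer: 1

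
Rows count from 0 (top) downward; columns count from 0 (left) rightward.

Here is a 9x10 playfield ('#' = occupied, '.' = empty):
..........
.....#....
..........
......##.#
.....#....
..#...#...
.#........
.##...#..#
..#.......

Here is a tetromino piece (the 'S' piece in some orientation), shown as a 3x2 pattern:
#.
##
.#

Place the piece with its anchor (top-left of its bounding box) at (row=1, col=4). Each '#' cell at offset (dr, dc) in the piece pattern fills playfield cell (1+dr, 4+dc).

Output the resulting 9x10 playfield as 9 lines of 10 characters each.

Answer: ..........
....##....
....##....
.....###.#
.....#....
..#...#...
.#........
.##...#..#
..#.......

Derivation:
Fill (1+0,4+0) = (1,4)
Fill (1+1,4+0) = (2,4)
Fill (1+1,4+1) = (2,5)
Fill (1+2,4+1) = (3,5)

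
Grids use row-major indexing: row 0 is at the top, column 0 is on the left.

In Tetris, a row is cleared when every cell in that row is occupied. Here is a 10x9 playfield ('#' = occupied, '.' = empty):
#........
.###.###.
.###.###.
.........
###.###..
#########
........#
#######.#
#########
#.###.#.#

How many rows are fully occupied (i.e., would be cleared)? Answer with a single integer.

Answer: 2

Derivation:
Check each row:
  row 0: 8 empty cells -> not full
  row 1: 3 empty cells -> not full
  row 2: 3 empty cells -> not full
  row 3: 9 empty cells -> not full
  row 4: 3 empty cells -> not full
  row 5: 0 empty cells -> FULL (clear)
  row 6: 8 empty cells -> not full
  row 7: 1 empty cell -> not full
  row 8: 0 empty cells -> FULL (clear)
  row 9: 3 empty cells -> not full
Total rows cleared: 2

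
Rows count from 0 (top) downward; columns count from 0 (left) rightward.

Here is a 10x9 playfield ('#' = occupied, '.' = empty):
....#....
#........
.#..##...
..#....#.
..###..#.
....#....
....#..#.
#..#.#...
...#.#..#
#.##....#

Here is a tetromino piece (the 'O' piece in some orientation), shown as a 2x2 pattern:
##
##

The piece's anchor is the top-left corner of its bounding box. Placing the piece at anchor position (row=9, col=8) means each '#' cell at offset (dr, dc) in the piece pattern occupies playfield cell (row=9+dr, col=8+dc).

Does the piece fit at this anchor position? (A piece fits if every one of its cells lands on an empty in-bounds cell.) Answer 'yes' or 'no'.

Check each piece cell at anchor (9, 8):
  offset (0,0) -> (9,8): occupied ('#') -> FAIL
  offset (0,1) -> (9,9): out of bounds -> FAIL
  offset (1,0) -> (10,8): out of bounds -> FAIL
  offset (1,1) -> (10,9): out of bounds -> FAIL
All cells valid: no

Answer: no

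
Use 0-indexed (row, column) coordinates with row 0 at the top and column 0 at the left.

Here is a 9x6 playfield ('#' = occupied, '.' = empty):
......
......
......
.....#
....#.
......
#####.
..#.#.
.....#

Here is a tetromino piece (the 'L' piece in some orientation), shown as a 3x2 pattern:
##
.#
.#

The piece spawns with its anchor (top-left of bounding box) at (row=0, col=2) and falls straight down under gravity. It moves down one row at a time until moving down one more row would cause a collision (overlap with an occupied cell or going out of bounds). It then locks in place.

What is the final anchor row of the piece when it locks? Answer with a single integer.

Spawn at (row=0, col=2). Try each row:
  row 0: fits
  row 1: fits
  row 2: fits
  row 3: fits
  row 4: blocked -> lock at row 3

Answer: 3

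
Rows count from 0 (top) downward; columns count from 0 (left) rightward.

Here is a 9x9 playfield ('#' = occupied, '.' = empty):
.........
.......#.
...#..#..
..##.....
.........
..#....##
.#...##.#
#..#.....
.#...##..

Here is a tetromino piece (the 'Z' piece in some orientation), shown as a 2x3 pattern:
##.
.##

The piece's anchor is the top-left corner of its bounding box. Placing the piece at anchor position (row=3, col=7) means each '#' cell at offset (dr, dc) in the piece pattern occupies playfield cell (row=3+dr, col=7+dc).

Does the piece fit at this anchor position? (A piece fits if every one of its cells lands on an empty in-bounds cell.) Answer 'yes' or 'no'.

Check each piece cell at anchor (3, 7):
  offset (0,0) -> (3,7): empty -> OK
  offset (0,1) -> (3,8): empty -> OK
  offset (1,1) -> (4,8): empty -> OK
  offset (1,2) -> (4,9): out of bounds -> FAIL
All cells valid: no

Answer: no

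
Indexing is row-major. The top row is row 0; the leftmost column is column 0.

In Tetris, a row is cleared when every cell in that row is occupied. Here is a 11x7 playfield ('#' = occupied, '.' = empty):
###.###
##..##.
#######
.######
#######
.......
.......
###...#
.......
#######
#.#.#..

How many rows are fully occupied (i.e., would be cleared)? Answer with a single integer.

Check each row:
  row 0: 1 empty cell -> not full
  row 1: 3 empty cells -> not full
  row 2: 0 empty cells -> FULL (clear)
  row 3: 1 empty cell -> not full
  row 4: 0 empty cells -> FULL (clear)
  row 5: 7 empty cells -> not full
  row 6: 7 empty cells -> not full
  row 7: 3 empty cells -> not full
  row 8: 7 empty cells -> not full
  row 9: 0 empty cells -> FULL (clear)
  row 10: 4 empty cells -> not full
Total rows cleared: 3

Answer: 3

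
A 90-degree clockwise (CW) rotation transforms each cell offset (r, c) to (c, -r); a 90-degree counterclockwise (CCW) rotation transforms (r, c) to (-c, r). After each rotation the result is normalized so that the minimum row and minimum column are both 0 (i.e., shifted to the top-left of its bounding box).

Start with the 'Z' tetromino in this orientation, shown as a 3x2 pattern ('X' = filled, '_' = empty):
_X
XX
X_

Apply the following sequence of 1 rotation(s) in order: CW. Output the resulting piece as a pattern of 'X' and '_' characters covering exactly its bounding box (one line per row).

Start:
_X
XX
X_
After rotation 1 (CW):
XX_
_XX

Answer: XX_
_XX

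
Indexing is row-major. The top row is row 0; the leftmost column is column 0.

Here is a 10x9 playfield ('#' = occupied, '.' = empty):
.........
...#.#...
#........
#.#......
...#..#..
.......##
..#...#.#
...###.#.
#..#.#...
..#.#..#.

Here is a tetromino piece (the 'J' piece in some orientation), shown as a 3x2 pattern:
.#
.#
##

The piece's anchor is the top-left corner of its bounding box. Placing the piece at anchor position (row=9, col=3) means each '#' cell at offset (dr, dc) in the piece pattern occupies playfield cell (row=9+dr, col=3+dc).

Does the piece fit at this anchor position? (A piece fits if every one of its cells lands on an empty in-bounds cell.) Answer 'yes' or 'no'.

Check each piece cell at anchor (9, 3):
  offset (0,1) -> (9,4): occupied ('#') -> FAIL
  offset (1,1) -> (10,4): out of bounds -> FAIL
  offset (2,0) -> (11,3): out of bounds -> FAIL
  offset (2,1) -> (11,4): out of bounds -> FAIL
All cells valid: no

Answer: no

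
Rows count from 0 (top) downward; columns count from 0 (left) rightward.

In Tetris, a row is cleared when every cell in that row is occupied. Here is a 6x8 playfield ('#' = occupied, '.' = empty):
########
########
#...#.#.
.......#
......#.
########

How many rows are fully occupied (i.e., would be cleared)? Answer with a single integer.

Answer: 3

Derivation:
Check each row:
  row 0: 0 empty cells -> FULL (clear)
  row 1: 0 empty cells -> FULL (clear)
  row 2: 5 empty cells -> not full
  row 3: 7 empty cells -> not full
  row 4: 7 empty cells -> not full
  row 5: 0 empty cells -> FULL (clear)
Total rows cleared: 3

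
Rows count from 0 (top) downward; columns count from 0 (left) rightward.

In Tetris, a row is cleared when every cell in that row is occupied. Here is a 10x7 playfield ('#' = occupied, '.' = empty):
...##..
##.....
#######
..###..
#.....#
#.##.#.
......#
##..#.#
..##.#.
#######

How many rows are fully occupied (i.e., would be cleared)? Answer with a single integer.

Answer: 2

Derivation:
Check each row:
  row 0: 5 empty cells -> not full
  row 1: 5 empty cells -> not full
  row 2: 0 empty cells -> FULL (clear)
  row 3: 4 empty cells -> not full
  row 4: 5 empty cells -> not full
  row 5: 3 empty cells -> not full
  row 6: 6 empty cells -> not full
  row 7: 3 empty cells -> not full
  row 8: 4 empty cells -> not full
  row 9: 0 empty cells -> FULL (clear)
Total rows cleared: 2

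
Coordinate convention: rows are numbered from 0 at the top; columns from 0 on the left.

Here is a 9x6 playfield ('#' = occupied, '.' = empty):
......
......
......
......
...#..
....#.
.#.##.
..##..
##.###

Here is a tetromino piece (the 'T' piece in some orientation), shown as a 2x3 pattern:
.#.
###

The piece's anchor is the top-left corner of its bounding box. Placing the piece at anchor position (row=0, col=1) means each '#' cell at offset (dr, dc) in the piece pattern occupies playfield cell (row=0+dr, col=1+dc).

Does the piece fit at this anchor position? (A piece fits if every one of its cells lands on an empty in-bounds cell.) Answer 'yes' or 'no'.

Check each piece cell at anchor (0, 1):
  offset (0,1) -> (0,2): empty -> OK
  offset (1,0) -> (1,1): empty -> OK
  offset (1,1) -> (1,2): empty -> OK
  offset (1,2) -> (1,3): empty -> OK
All cells valid: yes

Answer: yes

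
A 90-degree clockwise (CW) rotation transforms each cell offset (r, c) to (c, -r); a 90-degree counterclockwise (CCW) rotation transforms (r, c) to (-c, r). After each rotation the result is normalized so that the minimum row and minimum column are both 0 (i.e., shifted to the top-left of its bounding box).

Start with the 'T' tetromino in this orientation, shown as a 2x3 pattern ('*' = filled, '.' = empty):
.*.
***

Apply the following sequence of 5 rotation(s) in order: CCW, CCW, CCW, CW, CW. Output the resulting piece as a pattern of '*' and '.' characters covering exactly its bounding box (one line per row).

Start:
.*.
***
After rotation 1 (CCW):
.*
**
.*
After rotation 2 (CCW):
***
.*.
After rotation 3 (CCW):
*.
**
*.
After rotation 4 (CW):
***
.*.
After rotation 5 (CW):
.*
**
.*

Answer: .*
**
.*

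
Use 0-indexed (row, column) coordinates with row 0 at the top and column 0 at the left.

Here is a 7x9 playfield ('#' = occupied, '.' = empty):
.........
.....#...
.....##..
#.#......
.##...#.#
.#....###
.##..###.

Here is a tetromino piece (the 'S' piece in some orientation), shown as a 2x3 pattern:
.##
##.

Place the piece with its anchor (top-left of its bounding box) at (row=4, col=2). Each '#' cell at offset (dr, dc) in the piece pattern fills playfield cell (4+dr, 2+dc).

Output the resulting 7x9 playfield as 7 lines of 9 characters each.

Answer: .........
.....#...
.....##..
#.#......
.####.#.#
.###..###
.##..###.

Derivation:
Fill (4+0,2+1) = (4,3)
Fill (4+0,2+2) = (4,4)
Fill (4+1,2+0) = (5,2)
Fill (4+1,2+1) = (5,3)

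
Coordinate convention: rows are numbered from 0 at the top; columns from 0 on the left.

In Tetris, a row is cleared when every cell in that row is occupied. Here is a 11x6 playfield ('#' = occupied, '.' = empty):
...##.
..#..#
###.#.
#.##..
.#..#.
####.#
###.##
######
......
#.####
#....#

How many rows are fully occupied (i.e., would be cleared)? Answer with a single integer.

Answer: 1

Derivation:
Check each row:
  row 0: 4 empty cells -> not full
  row 1: 4 empty cells -> not full
  row 2: 2 empty cells -> not full
  row 3: 3 empty cells -> not full
  row 4: 4 empty cells -> not full
  row 5: 1 empty cell -> not full
  row 6: 1 empty cell -> not full
  row 7: 0 empty cells -> FULL (clear)
  row 8: 6 empty cells -> not full
  row 9: 1 empty cell -> not full
  row 10: 4 empty cells -> not full
Total rows cleared: 1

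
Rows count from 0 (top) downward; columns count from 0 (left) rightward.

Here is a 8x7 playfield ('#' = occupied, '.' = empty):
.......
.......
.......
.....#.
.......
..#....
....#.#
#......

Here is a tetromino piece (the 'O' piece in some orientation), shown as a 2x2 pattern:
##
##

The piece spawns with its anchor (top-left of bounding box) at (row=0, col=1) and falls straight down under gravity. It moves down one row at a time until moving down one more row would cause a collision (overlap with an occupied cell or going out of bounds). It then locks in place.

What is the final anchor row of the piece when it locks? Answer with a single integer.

Answer: 3

Derivation:
Spawn at (row=0, col=1). Try each row:
  row 0: fits
  row 1: fits
  row 2: fits
  row 3: fits
  row 4: blocked -> lock at row 3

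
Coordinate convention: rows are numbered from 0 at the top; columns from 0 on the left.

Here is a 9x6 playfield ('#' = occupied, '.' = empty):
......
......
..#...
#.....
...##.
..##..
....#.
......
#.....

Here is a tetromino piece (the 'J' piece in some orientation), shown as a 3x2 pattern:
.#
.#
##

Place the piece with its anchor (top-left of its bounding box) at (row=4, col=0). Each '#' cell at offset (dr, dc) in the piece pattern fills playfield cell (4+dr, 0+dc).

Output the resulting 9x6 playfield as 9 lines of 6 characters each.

Fill (4+0,0+1) = (4,1)
Fill (4+1,0+1) = (5,1)
Fill (4+2,0+0) = (6,0)
Fill (4+2,0+1) = (6,1)

Answer: ......
......
..#...
#.....
.#.##.
.###..
##..#.
......
#.....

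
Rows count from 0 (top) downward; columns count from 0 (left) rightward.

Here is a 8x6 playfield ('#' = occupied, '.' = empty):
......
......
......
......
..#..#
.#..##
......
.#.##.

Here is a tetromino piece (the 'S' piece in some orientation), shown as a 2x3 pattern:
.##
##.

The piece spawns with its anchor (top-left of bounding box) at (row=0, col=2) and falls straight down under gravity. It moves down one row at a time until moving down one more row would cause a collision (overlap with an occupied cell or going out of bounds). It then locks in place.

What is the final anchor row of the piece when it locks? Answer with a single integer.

Answer: 2

Derivation:
Spawn at (row=0, col=2). Try each row:
  row 0: fits
  row 1: fits
  row 2: fits
  row 3: blocked -> lock at row 2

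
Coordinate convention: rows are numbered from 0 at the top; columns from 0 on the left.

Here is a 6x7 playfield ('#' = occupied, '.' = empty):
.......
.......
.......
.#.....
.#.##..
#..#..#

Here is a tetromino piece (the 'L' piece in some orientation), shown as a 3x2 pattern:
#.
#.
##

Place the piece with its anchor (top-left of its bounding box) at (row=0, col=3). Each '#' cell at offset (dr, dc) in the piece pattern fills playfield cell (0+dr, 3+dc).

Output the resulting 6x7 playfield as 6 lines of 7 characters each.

Fill (0+0,3+0) = (0,3)
Fill (0+1,3+0) = (1,3)
Fill (0+2,3+0) = (2,3)
Fill (0+2,3+1) = (2,4)

Answer: ...#...
...#...
...##..
.#.....
.#.##..
#..#..#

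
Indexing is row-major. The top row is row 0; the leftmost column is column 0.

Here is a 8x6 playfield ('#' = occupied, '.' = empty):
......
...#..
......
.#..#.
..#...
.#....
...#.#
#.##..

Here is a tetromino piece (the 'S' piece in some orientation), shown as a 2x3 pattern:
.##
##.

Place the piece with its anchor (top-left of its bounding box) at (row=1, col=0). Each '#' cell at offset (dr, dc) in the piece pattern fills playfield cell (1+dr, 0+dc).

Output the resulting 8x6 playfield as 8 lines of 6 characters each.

Fill (1+0,0+1) = (1,1)
Fill (1+0,0+2) = (1,2)
Fill (1+1,0+0) = (2,0)
Fill (1+1,0+1) = (2,1)

Answer: ......
.###..
##....
.#..#.
..#...
.#....
...#.#
#.##..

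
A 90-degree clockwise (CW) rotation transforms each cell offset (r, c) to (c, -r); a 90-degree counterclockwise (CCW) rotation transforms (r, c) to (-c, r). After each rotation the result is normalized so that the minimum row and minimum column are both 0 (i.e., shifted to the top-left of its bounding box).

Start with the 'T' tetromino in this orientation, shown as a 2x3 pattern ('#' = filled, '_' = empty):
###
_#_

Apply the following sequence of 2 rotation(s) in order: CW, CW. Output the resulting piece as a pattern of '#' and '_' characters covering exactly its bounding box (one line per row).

Start:
###
_#_
After rotation 1 (CW):
_#
##
_#
After rotation 2 (CW):
_#_
###

Answer: _#_
###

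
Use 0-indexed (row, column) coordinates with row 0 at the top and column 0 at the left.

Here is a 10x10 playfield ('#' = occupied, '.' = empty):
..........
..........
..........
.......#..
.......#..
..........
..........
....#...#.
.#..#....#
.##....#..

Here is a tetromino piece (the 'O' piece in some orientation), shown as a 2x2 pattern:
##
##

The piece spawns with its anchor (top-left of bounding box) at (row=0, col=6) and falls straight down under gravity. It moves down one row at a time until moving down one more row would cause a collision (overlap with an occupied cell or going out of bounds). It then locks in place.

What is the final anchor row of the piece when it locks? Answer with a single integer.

Spawn at (row=0, col=6). Try each row:
  row 0: fits
  row 1: fits
  row 2: blocked -> lock at row 1

Answer: 1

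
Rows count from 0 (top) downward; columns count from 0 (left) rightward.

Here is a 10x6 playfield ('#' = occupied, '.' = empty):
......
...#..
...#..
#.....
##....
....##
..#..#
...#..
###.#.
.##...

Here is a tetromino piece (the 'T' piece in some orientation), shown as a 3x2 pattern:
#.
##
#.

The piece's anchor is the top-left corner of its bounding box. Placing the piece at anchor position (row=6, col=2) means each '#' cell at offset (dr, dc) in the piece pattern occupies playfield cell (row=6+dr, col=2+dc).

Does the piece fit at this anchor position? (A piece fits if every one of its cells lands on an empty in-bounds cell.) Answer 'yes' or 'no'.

Answer: no

Derivation:
Check each piece cell at anchor (6, 2):
  offset (0,0) -> (6,2): occupied ('#') -> FAIL
  offset (1,0) -> (7,2): empty -> OK
  offset (1,1) -> (7,3): occupied ('#') -> FAIL
  offset (2,0) -> (8,2): occupied ('#') -> FAIL
All cells valid: no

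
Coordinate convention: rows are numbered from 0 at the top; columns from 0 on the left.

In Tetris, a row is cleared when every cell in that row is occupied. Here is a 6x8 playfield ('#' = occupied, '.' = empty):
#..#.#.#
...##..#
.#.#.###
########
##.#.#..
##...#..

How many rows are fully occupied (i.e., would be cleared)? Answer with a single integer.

Answer: 1

Derivation:
Check each row:
  row 0: 4 empty cells -> not full
  row 1: 5 empty cells -> not full
  row 2: 3 empty cells -> not full
  row 3: 0 empty cells -> FULL (clear)
  row 4: 4 empty cells -> not full
  row 5: 5 empty cells -> not full
Total rows cleared: 1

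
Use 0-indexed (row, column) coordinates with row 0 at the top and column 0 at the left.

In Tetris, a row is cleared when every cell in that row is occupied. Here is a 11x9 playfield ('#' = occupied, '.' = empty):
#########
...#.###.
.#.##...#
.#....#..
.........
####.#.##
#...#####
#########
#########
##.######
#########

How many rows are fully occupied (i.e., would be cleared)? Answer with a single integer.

Check each row:
  row 0: 0 empty cells -> FULL (clear)
  row 1: 5 empty cells -> not full
  row 2: 5 empty cells -> not full
  row 3: 7 empty cells -> not full
  row 4: 9 empty cells -> not full
  row 5: 2 empty cells -> not full
  row 6: 3 empty cells -> not full
  row 7: 0 empty cells -> FULL (clear)
  row 8: 0 empty cells -> FULL (clear)
  row 9: 1 empty cell -> not full
  row 10: 0 empty cells -> FULL (clear)
Total rows cleared: 4

Answer: 4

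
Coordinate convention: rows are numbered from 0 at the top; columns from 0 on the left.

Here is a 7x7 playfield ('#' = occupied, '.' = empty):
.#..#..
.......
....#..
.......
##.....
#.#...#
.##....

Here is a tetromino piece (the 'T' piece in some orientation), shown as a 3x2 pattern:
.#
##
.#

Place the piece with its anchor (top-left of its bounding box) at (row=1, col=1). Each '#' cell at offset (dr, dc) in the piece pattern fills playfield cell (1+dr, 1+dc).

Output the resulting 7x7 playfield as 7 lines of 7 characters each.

Answer: .#..#..
..#....
.##.#..
..#....
##.....
#.#...#
.##....

Derivation:
Fill (1+0,1+1) = (1,2)
Fill (1+1,1+0) = (2,1)
Fill (1+1,1+1) = (2,2)
Fill (1+2,1+1) = (3,2)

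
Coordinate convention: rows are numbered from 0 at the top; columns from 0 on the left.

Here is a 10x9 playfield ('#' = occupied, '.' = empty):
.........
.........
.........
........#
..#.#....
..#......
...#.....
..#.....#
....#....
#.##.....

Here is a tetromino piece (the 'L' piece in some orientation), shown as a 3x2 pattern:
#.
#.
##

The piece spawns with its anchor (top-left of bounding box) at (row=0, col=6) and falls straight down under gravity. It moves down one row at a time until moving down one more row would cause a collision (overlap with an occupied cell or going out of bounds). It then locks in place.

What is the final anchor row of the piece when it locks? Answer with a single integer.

Answer: 7

Derivation:
Spawn at (row=0, col=6). Try each row:
  row 0: fits
  row 1: fits
  row 2: fits
  row 3: fits
  row 4: fits
  row 5: fits
  row 6: fits
  row 7: fits
  row 8: blocked -> lock at row 7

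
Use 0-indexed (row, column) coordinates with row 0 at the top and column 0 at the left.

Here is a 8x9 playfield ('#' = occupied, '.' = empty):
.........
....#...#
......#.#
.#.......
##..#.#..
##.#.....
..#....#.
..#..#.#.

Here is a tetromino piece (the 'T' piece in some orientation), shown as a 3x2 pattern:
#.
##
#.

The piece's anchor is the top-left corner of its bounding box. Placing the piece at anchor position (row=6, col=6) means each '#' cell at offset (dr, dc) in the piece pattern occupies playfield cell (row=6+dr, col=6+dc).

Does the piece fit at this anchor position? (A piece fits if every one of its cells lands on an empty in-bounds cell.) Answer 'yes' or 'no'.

Check each piece cell at anchor (6, 6):
  offset (0,0) -> (6,6): empty -> OK
  offset (1,0) -> (7,6): empty -> OK
  offset (1,1) -> (7,7): occupied ('#') -> FAIL
  offset (2,0) -> (8,6): out of bounds -> FAIL
All cells valid: no

Answer: no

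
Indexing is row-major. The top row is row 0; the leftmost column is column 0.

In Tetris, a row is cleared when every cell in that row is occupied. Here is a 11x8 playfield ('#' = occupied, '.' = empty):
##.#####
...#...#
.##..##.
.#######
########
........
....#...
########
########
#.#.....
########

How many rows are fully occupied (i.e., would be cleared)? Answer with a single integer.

Answer: 4

Derivation:
Check each row:
  row 0: 1 empty cell -> not full
  row 1: 6 empty cells -> not full
  row 2: 4 empty cells -> not full
  row 3: 1 empty cell -> not full
  row 4: 0 empty cells -> FULL (clear)
  row 5: 8 empty cells -> not full
  row 6: 7 empty cells -> not full
  row 7: 0 empty cells -> FULL (clear)
  row 8: 0 empty cells -> FULL (clear)
  row 9: 6 empty cells -> not full
  row 10: 0 empty cells -> FULL (clear)
Total rows cleared: 4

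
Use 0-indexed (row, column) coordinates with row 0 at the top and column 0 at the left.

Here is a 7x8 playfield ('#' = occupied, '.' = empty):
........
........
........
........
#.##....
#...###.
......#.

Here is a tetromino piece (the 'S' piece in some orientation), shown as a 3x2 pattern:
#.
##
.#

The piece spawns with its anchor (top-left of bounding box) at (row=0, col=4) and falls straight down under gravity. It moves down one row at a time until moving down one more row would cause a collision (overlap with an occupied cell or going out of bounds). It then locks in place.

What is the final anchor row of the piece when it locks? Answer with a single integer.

Answer: 2

Derivation:
Spawn at (row=0, col=4). Try each row:
  row 0: fits
  row 1: fits
  row 2: fits
  row 3: blocked -> lock at row 2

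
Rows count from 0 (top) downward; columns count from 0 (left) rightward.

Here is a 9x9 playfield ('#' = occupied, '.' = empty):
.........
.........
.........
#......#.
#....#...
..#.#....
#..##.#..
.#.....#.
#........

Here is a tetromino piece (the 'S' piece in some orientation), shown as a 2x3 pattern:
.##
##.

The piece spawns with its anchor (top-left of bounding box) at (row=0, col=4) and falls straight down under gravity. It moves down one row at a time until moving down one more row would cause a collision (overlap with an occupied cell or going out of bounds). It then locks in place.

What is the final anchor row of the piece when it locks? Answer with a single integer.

Spawn at (row=0, col=4). Try each row:
  row 0: fits
  row 1: fits
  row 2: fits
  row 3: blocked -> lock at row 2

Answer: 2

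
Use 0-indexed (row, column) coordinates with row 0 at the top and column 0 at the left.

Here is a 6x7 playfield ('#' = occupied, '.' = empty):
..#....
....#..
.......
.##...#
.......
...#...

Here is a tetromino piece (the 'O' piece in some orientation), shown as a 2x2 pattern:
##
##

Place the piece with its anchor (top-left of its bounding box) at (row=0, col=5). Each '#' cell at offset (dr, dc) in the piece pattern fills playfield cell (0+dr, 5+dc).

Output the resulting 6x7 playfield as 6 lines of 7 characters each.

Answer: ..#..##
....###
.......
.##...#
.......
...#...

Derivation:
Fill (0+0,5+0) = (0,5)
Fill (0+0,5+1) = (0,6)
Fill (0+1,5+0) = (1,5)
Fill (0+1,5+1) = (1,6)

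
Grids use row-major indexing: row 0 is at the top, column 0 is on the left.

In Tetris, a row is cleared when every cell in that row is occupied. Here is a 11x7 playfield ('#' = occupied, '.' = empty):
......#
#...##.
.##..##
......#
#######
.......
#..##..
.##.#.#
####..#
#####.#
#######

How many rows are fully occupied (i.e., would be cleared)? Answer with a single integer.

Check each row:
  row 0: 6 empty cells -> not full
  row 1: 4 empty cells -> not full
  row 2: 3 empty cells -> not full
  row 3: 6 empty cells -> not full
  row 4: 0 empty cells -> FULL (clear)
  row 5: 7 empty cells -> not full
  row 6: 4 empty cells -> not full
  row 7: 3 empty cells -> not full
  row 8: 2 empty cells -> not full
  row 9: 1 empty cell -> not full
  row 10: 0 empty cells -> FULL (clear)
Total rows cleared: 2

Answer: 2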